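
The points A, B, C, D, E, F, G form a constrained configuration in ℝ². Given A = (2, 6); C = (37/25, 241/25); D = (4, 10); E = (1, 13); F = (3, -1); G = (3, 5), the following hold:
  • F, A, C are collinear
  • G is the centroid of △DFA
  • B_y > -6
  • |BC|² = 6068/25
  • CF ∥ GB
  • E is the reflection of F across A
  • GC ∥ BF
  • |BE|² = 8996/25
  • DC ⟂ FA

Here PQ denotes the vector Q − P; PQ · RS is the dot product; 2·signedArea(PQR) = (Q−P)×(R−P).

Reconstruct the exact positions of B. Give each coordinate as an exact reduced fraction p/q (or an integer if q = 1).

B = (113/25, -141/25)

1. B_x = 113/25  [GC ∥ BF ∩ CF ∥ GB]
2. B_y = -141/25  [GC ∥ BF ∩ CF ∥ GB]
   → B = (113/25, -141/25)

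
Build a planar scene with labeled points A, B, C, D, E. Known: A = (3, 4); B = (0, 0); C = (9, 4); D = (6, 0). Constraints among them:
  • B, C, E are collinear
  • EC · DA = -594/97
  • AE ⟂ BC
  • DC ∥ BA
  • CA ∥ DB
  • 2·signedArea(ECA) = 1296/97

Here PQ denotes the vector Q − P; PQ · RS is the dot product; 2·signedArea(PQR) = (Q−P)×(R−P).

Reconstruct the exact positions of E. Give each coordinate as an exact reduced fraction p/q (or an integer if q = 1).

E = (387/97, 172/97)

1. E_x = 387/97  [B, C, E are collinear ∩ AE ⟂ BC]
2. E_y = 172/97  [B, C, E are collinear ∩ AE ⟂ BC]
   → E = (387/97, 172/97)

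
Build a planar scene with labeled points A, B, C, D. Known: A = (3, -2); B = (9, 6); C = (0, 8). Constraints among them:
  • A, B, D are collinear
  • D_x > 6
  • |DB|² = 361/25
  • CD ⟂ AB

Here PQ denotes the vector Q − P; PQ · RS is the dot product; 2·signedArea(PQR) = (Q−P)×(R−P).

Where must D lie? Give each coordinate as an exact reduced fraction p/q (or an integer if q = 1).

D = (168/25, 74/25)

1. D_x = 168/25  [A, B, D are collinear ∩ CD ⟂ AB]
2. D_y = 74/25  [A, B, D are collinear ∩ CD ⟂ AB]
   → D = (168/25, 74/25)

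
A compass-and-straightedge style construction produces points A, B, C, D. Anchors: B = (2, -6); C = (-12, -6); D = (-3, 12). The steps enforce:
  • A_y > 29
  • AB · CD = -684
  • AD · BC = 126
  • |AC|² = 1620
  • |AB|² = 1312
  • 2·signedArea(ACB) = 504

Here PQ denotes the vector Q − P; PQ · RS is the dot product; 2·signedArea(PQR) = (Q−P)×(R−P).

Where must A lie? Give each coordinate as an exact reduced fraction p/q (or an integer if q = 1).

1. A_x = 6  [AD · BC = 126 ∩ 2·signedArea(ACB) = 504]
2. A_y = 30  [AD · BC = 126 ∩ 2·signedArea(ACB) = 504]
   → A = (6, 30)

A = (6, 30)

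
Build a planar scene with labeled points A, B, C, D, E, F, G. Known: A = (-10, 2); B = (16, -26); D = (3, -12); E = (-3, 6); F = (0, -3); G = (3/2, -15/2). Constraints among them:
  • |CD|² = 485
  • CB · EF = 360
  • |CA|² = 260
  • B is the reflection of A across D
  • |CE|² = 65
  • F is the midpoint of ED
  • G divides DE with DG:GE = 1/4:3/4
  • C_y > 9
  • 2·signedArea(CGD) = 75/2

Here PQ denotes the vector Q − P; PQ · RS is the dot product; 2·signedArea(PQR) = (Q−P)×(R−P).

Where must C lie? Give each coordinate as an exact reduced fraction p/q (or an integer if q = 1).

C = (4, 10)

1. C_x = 4  [2·signedArea(CGD) = 75/2 ∩ CB · EF = 360]
2. C_y = 10  [2·signedArea(CGD) = 75/2 ∩ CB · EF = 360]
   → C = (4, 10)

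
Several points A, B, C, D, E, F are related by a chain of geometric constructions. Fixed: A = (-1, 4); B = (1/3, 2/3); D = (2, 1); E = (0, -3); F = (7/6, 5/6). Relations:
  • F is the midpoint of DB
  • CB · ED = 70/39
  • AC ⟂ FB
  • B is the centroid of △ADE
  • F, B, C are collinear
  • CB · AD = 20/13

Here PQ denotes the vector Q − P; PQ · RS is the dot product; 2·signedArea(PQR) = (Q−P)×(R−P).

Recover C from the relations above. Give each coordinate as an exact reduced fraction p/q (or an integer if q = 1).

1. C_x = -4/13  [F, B, C are collinear ∩ AC ⟂ FB]
2. C_y = 7/13  [F, B, C are collinear ∩ AC ⟂ FB]
   → C = (-4/13, 7/13)

C = (-4/13, 7/13)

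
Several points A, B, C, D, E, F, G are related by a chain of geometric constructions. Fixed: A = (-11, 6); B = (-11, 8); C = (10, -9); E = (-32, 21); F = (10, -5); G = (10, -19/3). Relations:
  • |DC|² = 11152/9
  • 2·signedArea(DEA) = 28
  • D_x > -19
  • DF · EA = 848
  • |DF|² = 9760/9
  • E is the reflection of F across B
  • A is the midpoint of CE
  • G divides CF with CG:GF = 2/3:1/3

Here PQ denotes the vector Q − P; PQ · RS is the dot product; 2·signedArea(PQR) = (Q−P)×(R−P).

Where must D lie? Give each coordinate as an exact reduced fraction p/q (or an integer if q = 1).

D = (-18, 37/3)

1. D_x = -18  [2·signedArea(DEA) = 28 ∩ DF · EA = 848]
2. D_y = 37/3  [2·signedArea(DEA) = 28 ∩ DF · EA = 848]
   → D = (-18, 37/3)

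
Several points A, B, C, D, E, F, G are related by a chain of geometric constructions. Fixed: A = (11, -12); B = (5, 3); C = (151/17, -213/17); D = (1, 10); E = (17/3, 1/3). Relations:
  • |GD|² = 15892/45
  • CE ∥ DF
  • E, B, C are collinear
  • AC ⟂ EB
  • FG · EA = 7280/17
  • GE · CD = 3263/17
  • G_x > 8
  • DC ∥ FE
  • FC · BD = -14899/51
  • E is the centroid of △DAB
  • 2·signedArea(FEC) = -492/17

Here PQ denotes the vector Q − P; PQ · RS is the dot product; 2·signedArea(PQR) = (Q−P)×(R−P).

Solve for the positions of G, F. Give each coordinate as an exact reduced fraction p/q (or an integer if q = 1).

1. G_x = 133/15  [line 134/17·x + -383/17·y + -11684/51 = 0 ∩ |GD|² = 15892/45]
2. G_y = -106/15  [line 134/17·x + -383/17·y + -11684/51 = 0 ∩ |GD|² = 15892/45]
   → G = (133/15, -106/15)
3. F_x = -113/51  [DC ∥ FE ∩ CE ∥ DF]
4. F_y = 1166/51  [DC ∥ FE ∩ CE ∥ DF]
   → F = (-113/51, 1166/51)

F = (-113/51, 1166/51)
G = (133/15, -106/15)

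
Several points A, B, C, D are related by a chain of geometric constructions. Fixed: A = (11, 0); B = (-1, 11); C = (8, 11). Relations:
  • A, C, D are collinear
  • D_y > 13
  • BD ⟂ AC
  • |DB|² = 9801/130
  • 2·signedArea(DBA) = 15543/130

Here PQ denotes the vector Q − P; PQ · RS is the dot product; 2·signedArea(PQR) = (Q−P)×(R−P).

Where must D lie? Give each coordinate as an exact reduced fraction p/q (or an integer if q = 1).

D = (959/130, 1727/130)

1. D_x = 959/130  [A, C, D are collinear ∩ BD ⟂ AC]
2. D_y = 1727/130  [A, C, D are collinear ∩ BD ⟂ AC]
   → D = (959/130, 1727/130)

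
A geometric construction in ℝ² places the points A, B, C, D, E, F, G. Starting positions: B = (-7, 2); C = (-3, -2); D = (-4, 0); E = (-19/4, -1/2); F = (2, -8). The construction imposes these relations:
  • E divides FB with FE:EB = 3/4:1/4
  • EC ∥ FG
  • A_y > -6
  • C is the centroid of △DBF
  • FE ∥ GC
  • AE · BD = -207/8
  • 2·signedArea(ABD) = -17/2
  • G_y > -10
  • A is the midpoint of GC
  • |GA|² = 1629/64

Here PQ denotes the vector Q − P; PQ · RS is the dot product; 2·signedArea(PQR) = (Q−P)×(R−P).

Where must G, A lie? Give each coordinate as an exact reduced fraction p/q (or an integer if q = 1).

A = (3/8, -23/4)
G = (15/4, -19/2)

1. G_x = 15/4  [FE ∥ GC ∩ EC ∥ FG]
2. G_y = -19/2  [FE ∥ GC ∩ EC ∥ FG]
   → G = (15/4, -19/2)
3. A_x = 3/8  [A is the midpoint of GC]
4. A_y = -23/4  [A is the midpoint of GC]
   → A = (3/8, -23/4)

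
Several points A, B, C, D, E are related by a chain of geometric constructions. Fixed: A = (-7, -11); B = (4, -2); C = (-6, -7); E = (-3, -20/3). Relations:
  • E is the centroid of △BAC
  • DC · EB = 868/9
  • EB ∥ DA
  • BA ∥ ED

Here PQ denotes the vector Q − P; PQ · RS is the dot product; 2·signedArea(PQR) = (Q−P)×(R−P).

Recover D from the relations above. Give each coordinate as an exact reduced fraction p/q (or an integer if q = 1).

D = (-14, -47/3)

1. D_x = -14  [EB ∥ DA ∩ BA ∥ ED]
2. D_y = -47/3  [EB ∥ DA ∩ BA ∥ ED]
   → D = (-14, -47/3)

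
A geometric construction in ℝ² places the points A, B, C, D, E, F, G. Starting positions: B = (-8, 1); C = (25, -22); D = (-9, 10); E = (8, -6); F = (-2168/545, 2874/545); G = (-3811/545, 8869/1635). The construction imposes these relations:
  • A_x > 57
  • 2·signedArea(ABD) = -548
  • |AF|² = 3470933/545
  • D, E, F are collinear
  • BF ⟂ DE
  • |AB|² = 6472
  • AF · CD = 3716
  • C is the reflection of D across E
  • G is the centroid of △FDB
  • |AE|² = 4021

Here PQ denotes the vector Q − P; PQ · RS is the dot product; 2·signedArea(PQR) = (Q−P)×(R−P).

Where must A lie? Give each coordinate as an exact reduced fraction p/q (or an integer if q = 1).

A = (58, -45)

1. A_x = 58  [2·signedArea(ABD) = -548 ∩ AF · CD = 3716]
2. A_y = -45  [2·signedArea(ABD) = -548 ∩ AF · CD = 3716]
   → A = (58, -45)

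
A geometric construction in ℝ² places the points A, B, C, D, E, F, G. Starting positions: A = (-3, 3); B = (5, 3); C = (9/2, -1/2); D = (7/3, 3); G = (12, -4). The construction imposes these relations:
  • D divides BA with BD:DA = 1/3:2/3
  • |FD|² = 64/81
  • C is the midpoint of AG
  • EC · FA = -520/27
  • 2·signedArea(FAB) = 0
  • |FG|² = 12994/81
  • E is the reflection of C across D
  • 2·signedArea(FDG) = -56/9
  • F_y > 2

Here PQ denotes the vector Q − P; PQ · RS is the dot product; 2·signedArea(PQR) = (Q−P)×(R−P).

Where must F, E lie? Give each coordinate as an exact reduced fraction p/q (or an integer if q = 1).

E = (1/6, 13/2)
F = (13/9, 3)

1. F_x = 13/9  [2·signedArea(FAB) = 0 ∩ 2·signedArea(FDG) = -56/9]
2. F_y = 3  [2·signedArea(FAB) = 0 ∩ 2·signedArea(FDG) = -56/9]
   → F = (13/9, 3)
3. E_x = 1/6  [E is the reflection of C across D]
4. E_y = 13/2  [E is the reflection of C across D]
   → E = (1/6, 13/2)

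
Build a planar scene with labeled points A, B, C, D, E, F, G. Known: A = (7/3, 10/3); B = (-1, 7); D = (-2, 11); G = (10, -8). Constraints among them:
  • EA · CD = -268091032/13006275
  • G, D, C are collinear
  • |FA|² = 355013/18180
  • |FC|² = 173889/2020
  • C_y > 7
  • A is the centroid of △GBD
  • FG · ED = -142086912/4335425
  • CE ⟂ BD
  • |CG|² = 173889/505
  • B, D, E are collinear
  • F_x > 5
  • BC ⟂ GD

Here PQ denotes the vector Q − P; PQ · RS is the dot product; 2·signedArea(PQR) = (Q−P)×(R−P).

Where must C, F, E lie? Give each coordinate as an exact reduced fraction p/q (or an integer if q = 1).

1. C_x = 46/505  [G, D, C are collinear ∩ BC ⟂ GD]
2. C_y = 3883/505  [G, D, C are collinear ∩ BC ⟂ GD]
   → C = (46/505, 3883/505)
3. E_x = -9426/8585  [B, D, E are collinear ∩ CE ⟂ BD]
4. E_y = 63459/8585  [B, D, E are collinear ∩ CE ⟂ BD]
   → E = (-9426/8585, 63459/8585)
5. F_x = 2548/505  [line 7744/8585·x + -30976/8585·y + -22163328/4335425 = 0 ∩ |FC|² = 173889/2020]
6. F_y = -157/1010  [line 7744/8585·x + -30976/8585·y + -22163328/4335425 = 0 ∩ |FC|² = 173889/2020]
   → F = (2548/505, -157/1010)

C = (46/505, 3883/505)
E = (-9426/8585, 63459/8585)
F = (2548/505, -157/1010)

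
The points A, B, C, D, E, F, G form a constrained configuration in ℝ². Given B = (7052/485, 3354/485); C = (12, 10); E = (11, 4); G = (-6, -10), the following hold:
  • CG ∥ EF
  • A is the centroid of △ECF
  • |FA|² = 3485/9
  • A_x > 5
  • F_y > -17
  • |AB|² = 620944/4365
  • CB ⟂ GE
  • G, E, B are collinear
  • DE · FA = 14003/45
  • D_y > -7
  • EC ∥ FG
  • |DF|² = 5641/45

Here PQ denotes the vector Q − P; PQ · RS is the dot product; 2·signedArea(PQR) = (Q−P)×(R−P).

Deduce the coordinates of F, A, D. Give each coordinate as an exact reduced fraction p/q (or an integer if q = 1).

1. F_x = -7  [EC ∥ FG ∩ CG ∥ EF]
2. F_y = -16  [EC ∥ FG ∩ CG ∥ EF]
   → F = (-7, -16)
3. A_x = 16/3  [A is the centroid of △ECF]
4. A_y = -2/3  [A is the centroid of △ECF]
   → A = (16/3, -2/3)
5. D_x = -22/15  [line -37/3·x + -46/3·y + -5138/45 = 0 ∩ |DF|² = 5641/45]
6. D_y = -94/15  [line -37/3·x + -46/3·y + -5138/45 = 0 ∩ |DF|² = 5641/45]
   → D = (-22/15, -94/15)

A = (16/3, -2/3)
D = (-22/15, -94/15)
F = (-7, -16)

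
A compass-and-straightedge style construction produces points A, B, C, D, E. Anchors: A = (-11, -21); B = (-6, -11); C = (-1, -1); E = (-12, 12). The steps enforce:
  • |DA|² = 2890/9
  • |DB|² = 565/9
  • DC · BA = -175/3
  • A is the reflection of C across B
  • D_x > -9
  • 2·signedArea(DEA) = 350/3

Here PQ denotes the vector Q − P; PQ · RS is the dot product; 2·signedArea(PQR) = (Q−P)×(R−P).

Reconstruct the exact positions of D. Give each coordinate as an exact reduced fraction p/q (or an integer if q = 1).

D = (-8, -10/3)

1. D_x = -8  [DC · BA = -175/3 ∩ 2·signedArea(DEA) = 350/3]
2. D_y = -10/3  [DC · BA = -175/3 ∩ 2·signedArea(DEA) = 350/3]
   → D = (-8, -10/3)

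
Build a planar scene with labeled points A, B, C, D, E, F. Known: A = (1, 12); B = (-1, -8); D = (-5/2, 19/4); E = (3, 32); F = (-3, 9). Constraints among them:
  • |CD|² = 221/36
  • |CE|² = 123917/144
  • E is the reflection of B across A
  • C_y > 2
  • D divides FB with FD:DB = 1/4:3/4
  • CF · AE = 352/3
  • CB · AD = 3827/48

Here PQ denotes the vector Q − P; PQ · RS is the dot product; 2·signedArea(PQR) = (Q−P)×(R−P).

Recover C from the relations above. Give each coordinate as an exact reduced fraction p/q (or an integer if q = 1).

C = (-5/6, 35/12)

1. C_x = -5/6  [CF · AE = 352/3 ∩ CB · AD = 3827/48]
2. C_y = 35/12  [CF · AE = 352/3 ∩ CB · AD = 3827/48]
   → C = (-5/6, 35/12)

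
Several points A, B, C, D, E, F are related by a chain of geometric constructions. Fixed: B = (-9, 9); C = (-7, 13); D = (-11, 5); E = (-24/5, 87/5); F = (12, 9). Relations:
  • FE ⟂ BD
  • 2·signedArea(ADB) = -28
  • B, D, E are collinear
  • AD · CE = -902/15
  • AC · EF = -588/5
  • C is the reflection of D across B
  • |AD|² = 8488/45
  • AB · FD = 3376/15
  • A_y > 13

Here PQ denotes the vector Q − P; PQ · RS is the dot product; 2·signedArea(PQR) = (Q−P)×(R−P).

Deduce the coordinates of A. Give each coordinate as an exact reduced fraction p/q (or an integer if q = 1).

1. A_x = 1/15  [2·signedArea(ADB) = -28 ∩ AB · FD = 3376/15]
2. A_y = 197/15  [2·signedArea(ADB) = -28 ∩ AB · FD = 3376/15]
   → A = (1/15, 197/15)

A = (1/15, 197/15)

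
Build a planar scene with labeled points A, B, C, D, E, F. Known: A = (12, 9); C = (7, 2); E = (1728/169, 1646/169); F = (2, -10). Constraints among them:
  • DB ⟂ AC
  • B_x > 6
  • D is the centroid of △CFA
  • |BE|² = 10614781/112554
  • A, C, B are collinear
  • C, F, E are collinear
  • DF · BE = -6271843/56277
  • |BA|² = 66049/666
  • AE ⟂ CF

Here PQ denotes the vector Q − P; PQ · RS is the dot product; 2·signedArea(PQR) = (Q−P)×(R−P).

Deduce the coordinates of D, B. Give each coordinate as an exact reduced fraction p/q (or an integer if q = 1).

1. D_x = 7  [D is the centroid of △CFA]
2. D_y = 1/3  [D is the centroid of △CFA]
   → D = (7, 1/3)
3. B_x = 1379/222  [A, C, B are collinear ∩ DB ⟂ AC]
4. B_y = 199/222  [A, C, B are collinear ∩ DB ⟂ AC]
   → B = (1379/222, 199/222)

B = (1379/222, 199/222)
D = (7, 1/3)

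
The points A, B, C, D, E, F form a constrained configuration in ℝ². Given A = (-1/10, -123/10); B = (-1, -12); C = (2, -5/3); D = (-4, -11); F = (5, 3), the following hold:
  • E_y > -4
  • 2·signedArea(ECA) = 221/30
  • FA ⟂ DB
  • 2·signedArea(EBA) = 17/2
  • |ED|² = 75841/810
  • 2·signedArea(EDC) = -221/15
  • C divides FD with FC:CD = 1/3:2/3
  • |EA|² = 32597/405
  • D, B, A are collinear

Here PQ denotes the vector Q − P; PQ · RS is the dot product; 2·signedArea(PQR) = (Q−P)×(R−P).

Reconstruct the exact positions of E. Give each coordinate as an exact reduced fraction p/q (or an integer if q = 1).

E = (23/10, -329/90)

1. E_x = 23/10  [2·signedArea(EDC) = -221/15 ∩ 2·signedArea(ECA) = 221/30]
2. E_y = -329/90  [2·signedArea(EDC) = -221/15 ∩ 2·signedArea(ECA) = 221/30]
   → E = (23/10, -329/90)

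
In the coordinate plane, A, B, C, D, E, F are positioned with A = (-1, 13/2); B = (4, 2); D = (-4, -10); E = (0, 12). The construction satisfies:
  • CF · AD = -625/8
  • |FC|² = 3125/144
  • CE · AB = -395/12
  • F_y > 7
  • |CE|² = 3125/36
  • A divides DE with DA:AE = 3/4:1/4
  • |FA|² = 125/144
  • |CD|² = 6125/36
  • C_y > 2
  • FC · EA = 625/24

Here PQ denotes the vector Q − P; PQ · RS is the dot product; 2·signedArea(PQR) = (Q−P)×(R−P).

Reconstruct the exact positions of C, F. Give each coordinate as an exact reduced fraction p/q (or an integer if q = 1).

C = (-5/3, 17/6)
F = (-5/6, 89/12)

1. C_x = -5/3  [line -5·x + 9/2·y + -253/12 = 0 ∩ |CD|² = 6125/36]
2. C_y = 17/6  [line -5·x + 9/2·y + -253/12 = 0 ∩ |CD|² = 6125/36]
   → C = (-5/3, 17/6)
3. F_x = -5/6  [line 1·x + 11/2·y + -959/24 = 0 ∩ |FA|² = 125/144]
4. F_y = 89/12  [line 1·x + 11/2·y + -959/24 = 0 ∩ |FA|² = 125/144]
   → F = (-5/6, 89/12)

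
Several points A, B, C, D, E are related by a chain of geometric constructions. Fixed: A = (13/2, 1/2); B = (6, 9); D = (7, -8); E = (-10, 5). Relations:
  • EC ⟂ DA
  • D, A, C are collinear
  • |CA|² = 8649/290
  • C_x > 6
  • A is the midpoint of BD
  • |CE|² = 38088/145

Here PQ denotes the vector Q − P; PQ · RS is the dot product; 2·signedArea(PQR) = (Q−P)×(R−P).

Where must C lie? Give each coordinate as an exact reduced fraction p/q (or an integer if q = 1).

1. C_x = 896/145  [D, A, C are collinear ∩ EC ⟂ DA]
2. C_y = 863/145  [D, A, C are collinear ∩ EC ⟂ DA]
   → C = (896/145, 863/145)

C = (896/145, 863/145)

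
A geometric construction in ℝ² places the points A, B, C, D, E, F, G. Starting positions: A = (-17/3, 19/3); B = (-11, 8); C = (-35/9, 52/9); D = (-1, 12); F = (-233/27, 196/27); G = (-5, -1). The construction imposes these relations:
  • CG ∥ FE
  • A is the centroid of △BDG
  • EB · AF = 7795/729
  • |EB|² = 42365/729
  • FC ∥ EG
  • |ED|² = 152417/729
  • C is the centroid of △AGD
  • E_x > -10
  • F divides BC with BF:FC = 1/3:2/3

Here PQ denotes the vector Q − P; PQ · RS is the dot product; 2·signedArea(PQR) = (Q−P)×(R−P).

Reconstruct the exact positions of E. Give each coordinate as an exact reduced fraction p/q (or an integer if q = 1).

1. E_x = -263/27  [FC ∥ EG ∩ CG ∥ FE]
2. E_y = 13/27  [FC ∥ EG ∩ CG ∥ FE]
   → E = (-263/27, 13/27)

E = (-263/27, 13/27)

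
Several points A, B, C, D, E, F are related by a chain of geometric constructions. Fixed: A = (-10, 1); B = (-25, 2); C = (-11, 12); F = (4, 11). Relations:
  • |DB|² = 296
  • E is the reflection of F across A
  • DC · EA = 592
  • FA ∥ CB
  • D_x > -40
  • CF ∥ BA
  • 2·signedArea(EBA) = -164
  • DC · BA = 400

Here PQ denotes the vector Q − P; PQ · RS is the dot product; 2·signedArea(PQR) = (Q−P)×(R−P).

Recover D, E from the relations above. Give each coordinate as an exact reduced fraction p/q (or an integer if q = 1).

D = (-39, -8)
E = (-24, -9)

1. E_x = -24  [E is the reflection of F across A]
2. E_y = -9  [E is the reflection of F across A]
   → E = (-24, -9)
3. D_x = -39  [DC · EA = 592 ∩ DC · BA = 400]
4. D_y = -8  [DC · EA = 592 ∩ DC · BA = 400]
   → D = (-39, -8)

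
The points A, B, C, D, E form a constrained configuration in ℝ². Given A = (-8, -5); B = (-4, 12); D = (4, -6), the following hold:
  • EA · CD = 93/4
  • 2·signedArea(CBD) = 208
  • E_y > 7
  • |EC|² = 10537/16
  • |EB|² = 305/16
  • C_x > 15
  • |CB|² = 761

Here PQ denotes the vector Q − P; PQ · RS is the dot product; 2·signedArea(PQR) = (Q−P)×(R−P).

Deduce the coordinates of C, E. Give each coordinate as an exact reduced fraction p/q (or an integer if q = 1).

C = (16, -7)
E = (-5, 31/4)

1. C_x = 16  [line 18·x + 8·y + -232 = 0 ∩ |CB|² = 761]
2. C_y = -7  [line 18·x + 8·y + -232 = 0 ∩ |CB|² = 761]
   → C = (16, -7)
3. E_x = -5  [line 12·x + -1·y + 271/4 = 0 ∩ |EC|² = 10537/16]
4. E_y = 31/4  [line 12·x + -1·y + 271/4 = 0 ∩ |EC|² = 10537/16]
   → E = (-5, 31/4)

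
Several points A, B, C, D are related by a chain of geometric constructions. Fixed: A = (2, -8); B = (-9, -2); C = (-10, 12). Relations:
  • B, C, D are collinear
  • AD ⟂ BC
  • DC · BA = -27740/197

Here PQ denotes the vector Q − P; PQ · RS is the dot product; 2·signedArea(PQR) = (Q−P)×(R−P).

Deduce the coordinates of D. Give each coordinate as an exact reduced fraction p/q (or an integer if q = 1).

D = (-1678/197, -1724/197)

1. D_x = -1678/197  [B, C, D are collinear ∩ AD ⟂ BC]
2. D_y = -1724/197  [B, C, D are collinear ∩ AD ⟂ BC]
   → D = (-1678/197, -1724/197)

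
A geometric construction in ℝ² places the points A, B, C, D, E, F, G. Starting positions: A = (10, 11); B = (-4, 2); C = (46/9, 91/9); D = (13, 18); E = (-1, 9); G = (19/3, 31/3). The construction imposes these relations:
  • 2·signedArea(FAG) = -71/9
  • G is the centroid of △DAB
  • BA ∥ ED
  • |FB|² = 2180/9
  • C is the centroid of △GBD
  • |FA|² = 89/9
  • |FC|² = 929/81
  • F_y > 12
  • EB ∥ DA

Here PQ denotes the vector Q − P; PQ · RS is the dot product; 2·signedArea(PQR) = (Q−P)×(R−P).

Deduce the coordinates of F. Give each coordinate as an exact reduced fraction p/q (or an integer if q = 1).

1. F_x = 22/3  [line 2/3·x + -11/3·y + 374/9 = 0 ∩ |FB|² = 2180/9]
2. F_y = 38/3  [line 2/3·x + -11/3·y + 374/9 = 0 ∩ |FB|² = 2180/9]
   → F = (22/3, 38/3)

F = (22/3, 38/3)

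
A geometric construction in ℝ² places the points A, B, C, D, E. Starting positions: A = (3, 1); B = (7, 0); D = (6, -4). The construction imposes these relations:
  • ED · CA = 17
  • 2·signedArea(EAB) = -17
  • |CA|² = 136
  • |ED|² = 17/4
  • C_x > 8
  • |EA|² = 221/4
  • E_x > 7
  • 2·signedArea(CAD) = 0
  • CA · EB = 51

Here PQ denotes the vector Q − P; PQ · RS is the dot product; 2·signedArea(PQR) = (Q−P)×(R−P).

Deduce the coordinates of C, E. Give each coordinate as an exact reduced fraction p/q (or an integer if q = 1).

C = (9, -9)
E = (8, -9/2)

1. C_x = 9  [line 5·x + 3·y + -18 = 0 ∩ |CA|² = 136]
2. C_y = -9  [line 5·x + 3·y + -18 = 0 ∩ |CA|² = 136]
   → C = (9, -9)
3. E_x = 8  [2·signedArea(EAB) = -17 ∩ CA · EB = 51]
4. E_y = -9/2  [2·signedArea(EAB) = -17 ∩ CA · EB = 51]
   → E = (8, -9/2)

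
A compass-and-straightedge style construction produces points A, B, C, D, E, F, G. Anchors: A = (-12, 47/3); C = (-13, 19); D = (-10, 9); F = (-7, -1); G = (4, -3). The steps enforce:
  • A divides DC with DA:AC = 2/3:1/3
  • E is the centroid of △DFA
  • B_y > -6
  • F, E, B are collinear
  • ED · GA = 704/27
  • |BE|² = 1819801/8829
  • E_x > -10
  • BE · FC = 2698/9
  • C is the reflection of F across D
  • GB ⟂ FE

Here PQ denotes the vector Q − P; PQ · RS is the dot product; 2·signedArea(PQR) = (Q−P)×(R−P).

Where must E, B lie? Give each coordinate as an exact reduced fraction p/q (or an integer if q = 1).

1. E_x = -29/3  [E is the centroid of △DFA]
2. E_y = 71/9  [E is the centroid of △DFA]
   → E = (-29/3, 71/9)
3. B_x = -604/109  [F, E, B are collinear ∩ GB ⟂ FE]
4. B_y = -639/109  [F, E, B are collinear ∩ GB ⟂ FE]
   → B = (-604/109, -639/109)

B = (-604/109, -639/109)
E = (-29/3, 71/9)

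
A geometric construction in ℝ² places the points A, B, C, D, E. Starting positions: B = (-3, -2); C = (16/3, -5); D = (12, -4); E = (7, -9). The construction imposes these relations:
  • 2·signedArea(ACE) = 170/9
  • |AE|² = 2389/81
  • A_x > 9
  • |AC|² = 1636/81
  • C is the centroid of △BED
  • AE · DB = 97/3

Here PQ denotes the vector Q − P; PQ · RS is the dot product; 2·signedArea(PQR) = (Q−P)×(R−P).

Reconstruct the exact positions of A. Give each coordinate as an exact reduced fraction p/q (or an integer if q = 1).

1. A_x = 88/9  [2·signedArea(ACE) = 170/9 ∩ AE · DB = 97/3]
2. A_y = -13/3  [2·signedArea(ACE) = 170/9 ∩ AE · DB = 97/3]
   → A = (88/9, -13/3)

A = (88/9, -13/3)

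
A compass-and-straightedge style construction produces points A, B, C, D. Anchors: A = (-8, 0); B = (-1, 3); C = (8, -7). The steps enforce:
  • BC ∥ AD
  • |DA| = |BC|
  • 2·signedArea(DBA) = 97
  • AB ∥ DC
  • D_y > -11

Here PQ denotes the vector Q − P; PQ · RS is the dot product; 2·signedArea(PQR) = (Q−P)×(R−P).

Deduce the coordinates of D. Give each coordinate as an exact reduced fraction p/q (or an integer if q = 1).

D = (1, -10)

1. D_x = 1  [AB ∥ DC ∩ BC ∥ AD]
2. D_y = -10  [AB ∥ DC ∩ BC ∥ AD]
   → D = (1, -10)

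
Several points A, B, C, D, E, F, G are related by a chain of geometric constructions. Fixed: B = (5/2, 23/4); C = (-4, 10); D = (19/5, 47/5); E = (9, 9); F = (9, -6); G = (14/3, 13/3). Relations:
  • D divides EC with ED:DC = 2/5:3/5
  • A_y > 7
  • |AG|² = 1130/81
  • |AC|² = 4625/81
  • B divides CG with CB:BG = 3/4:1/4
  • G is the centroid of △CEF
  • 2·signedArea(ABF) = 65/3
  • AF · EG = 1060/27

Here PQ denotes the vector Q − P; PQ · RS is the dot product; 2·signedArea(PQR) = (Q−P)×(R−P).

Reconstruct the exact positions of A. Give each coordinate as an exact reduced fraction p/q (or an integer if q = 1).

1. A_x = 29/9  [AF · EG = 1060/27 ∩ 2·signedArea(ABF) = 65/3]
2. A_y = 70/9  [AF · EG = 1060/27 ∩ 2·signedArea(ABF) = 65/3]
   → A = (29/9, 70/9)

A = (29/9, 70/9)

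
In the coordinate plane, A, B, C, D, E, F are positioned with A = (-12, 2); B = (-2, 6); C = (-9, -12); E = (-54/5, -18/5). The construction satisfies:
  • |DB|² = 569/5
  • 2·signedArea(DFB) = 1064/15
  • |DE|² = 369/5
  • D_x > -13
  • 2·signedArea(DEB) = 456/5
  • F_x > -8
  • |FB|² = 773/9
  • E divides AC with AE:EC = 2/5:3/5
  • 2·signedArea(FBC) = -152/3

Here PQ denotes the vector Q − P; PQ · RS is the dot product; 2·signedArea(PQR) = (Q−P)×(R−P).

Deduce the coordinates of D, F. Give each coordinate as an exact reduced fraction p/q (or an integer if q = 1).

1. D_x = -63/5  [line -48/5·x + 44/5·y + -816/5 = 0 ∩ |DE|² = 369/5]
2. D_y = 24/5  [line -48/5·x + 44/5·y + -816/5 = 0 ∩ |DE|² = 369/5]
   → D = (-63/5, 24/5)
3. F_x = -23/3  [2·signedArea(DFB) = 1064/15 ∩ 2·signedArea(FBC) = -152/3]
4. F_y = -4/3  [2·signedArea(DFB) = 1064/15 ∩ 2·signedArea(FBC) = -152/3]
   → F = (-23/3, -4/3)

D = (-63/5, 24/5)
F = (-23/3, -4/3)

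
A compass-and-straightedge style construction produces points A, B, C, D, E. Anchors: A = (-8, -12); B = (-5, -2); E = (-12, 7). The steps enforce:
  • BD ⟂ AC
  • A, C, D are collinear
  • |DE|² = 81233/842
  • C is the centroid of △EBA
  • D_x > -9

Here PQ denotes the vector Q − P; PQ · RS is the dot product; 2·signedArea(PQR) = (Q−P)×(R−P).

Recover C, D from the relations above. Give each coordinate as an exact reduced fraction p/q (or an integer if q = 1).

C = (-25/3, -7/3)
D = (-7023/842, -1781/842)

1. C_x = -25/3  [C is the centroid of △EBA]
2. C_y = -7/3  [C is the centroid of △EBA]
   → C = (-25/3, -7/3)
3. D_x = -7023/842  [A, C, D are collinear ∩ BD ⟂ AC]
4. D_y = -1781/842  [A, C, D are collinear ∩ BD ⟂ AC]
   → D = (-7023/842, -1781/842)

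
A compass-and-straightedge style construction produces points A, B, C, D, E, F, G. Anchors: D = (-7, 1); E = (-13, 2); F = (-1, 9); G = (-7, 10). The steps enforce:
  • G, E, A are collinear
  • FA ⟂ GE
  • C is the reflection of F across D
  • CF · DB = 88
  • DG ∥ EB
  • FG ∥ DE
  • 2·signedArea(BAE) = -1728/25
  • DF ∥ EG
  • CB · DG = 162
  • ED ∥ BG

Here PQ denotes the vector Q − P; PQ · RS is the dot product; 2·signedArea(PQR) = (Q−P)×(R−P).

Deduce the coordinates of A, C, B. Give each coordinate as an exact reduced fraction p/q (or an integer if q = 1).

A = (-133/25, 306/25)
B = (-13, 11)
C = (-13, -7)

1. A_x = -133/25  [G, E, A are collinear ∩ FA ⟂ GE]
2. A_y = 306/25  [G, E, A are collinear ∩ FA ⟂ GE]
   → A = (-133/25, 306/25)
3. C_x = -13  [C is the reflection of F across D]
4. C_y = -7  [C is the reflection of F across D]
   → C = (-13, -7)
5. B_x = -13  [ED ∥ BG ∩ DG ∥ EB]
6. B_y = 11  [ED ∥ BG ∩ DG ∥ EB]
   → B = (-13, 11)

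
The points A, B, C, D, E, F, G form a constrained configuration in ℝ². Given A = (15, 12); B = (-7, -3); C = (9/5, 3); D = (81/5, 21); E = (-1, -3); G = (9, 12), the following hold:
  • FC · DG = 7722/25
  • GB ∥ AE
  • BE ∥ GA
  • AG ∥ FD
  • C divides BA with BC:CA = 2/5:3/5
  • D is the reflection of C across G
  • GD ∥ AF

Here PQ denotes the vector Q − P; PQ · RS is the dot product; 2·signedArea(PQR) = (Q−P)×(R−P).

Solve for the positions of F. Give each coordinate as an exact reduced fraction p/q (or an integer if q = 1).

F = (111/5, 21)

1. F_x = 111/5  [AG ∥ FD ∩ GD ∥ AF]
2. F_y = 21  [AG ∥ FD ∩ GD ∥ AF]
   → F = (111/5, 21)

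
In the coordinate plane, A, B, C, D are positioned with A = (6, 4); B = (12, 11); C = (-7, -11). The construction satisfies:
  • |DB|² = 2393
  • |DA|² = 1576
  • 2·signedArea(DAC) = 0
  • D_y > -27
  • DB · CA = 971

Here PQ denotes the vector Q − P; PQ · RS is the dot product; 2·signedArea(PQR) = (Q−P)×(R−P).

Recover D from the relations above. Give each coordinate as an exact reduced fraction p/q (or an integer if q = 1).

1. D_x = -20  [2·signedArea(DAC) = 0 ∩ DB · CA = 971]
2. D_y = -26  [2·signedArea(DAC) = 0 ∩ DB · CA = 971]
   → D = (-20, -26)

D = (-20, -26)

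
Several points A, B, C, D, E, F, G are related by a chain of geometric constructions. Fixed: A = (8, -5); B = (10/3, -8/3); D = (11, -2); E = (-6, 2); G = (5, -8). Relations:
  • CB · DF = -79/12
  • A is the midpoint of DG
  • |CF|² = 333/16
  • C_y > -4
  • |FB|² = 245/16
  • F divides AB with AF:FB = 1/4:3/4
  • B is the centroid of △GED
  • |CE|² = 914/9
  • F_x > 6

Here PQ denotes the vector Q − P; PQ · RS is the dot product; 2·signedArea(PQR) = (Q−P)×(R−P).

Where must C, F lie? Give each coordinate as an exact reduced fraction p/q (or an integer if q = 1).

C = (7/3, -11/3)
F = (41/6, -53/12)

1. F_x = 41/6  [F divides AB with AF:FB = 1/4:3/4]
2. F_y = -53/12  [F divides AB with AF:FB = 1/4:3/4]
   → F = (41/6, -53/12)
3. C_x = 7/3  [line 25/6·x + 29/12·y + -31/36 = 0 ∩ |CF|² = 333/16]
4. C_y = -11/3  [line 25/6·x + 29/12·y + -31/36 = 0 ∩ |CF|² = 333/16]
   → C = (7/3, -11/3)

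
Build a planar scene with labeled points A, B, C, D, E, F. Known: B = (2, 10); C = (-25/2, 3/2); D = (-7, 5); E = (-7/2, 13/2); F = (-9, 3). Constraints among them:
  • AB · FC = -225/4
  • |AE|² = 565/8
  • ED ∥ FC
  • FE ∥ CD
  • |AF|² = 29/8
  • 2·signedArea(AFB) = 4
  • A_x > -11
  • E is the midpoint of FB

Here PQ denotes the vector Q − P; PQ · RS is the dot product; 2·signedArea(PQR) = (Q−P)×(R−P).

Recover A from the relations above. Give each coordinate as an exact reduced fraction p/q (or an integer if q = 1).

A = (-43/4, 9/4)

1. A_x = -43/4  [AB · FC = -225/4 ∩ 2·signedArea(AFB) = 4]
2. A_y = 9/4  [AB · FC = -225/4 ∩ 2·signedArea(AFB) = 4]
   → A = (-43/4, 9/4)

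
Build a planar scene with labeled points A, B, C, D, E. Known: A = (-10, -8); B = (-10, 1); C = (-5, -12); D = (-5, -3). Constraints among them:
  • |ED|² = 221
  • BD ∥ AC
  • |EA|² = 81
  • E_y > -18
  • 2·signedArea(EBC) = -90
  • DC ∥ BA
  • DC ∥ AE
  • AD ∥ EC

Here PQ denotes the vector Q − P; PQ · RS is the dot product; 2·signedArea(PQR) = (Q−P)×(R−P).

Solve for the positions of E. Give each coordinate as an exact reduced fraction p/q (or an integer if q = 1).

1. E_x = -10  [AD ∥ EC ∩ DC ∥ AE]
2. E_y = -17  [AD ∥ EC ∩ DC ∥ AE]
   → E = (-10, -17)

E = (-10, -17)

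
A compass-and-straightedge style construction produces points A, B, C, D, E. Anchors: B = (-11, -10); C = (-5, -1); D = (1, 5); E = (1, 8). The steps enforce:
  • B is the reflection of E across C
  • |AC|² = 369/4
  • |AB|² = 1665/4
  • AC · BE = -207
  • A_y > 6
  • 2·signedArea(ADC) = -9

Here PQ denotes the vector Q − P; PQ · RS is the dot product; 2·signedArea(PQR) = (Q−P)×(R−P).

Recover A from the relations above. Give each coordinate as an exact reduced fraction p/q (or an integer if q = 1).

1. A_x = 1  [2·signedArea(ADC) = -9 ∩ AC · BE = -207]
2. A_y = 13/2  [2·signedArea(ADC) = -9 ∩ AC · BE = -207]
   → A = (1, 13/2)

A = (1, 13/2)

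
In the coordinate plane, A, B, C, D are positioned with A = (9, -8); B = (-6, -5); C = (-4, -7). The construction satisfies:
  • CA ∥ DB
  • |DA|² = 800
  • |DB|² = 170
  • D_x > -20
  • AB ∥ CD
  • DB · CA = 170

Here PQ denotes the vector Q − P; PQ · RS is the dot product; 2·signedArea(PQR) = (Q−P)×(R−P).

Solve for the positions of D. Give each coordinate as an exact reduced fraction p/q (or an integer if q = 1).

1. D_x = -19  [CA ∥ DB ∩ AB ∥ CD]
2. D_y = -4  [CA ∥ DB ∩ AB ∥ CD]
   → D = (-19, -4)

D = (-19, -4)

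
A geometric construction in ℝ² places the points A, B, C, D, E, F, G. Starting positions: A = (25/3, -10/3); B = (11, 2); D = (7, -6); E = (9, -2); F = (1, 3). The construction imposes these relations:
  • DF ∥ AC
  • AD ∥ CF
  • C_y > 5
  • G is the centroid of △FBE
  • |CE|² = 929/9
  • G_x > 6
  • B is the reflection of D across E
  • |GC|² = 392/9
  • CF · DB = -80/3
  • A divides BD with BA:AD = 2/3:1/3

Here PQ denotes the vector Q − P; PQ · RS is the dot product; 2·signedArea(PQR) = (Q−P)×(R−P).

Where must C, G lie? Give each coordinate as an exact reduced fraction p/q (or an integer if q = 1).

1. C_x = 7/3  [AD ∥ CF ∩ DF ∥ AC]
2. C_y = 17/3  [AD ∥ CF ∩ DF ∥ AC]
   → C = (7/3, 17/3)
3. G_x = 7  [G is the centroid of △FBE]
4. G_y = 1  [G is the centroid of △FBE]
   → G = (7, 1)

C = (7/3, 17/3)
G = (7, 1)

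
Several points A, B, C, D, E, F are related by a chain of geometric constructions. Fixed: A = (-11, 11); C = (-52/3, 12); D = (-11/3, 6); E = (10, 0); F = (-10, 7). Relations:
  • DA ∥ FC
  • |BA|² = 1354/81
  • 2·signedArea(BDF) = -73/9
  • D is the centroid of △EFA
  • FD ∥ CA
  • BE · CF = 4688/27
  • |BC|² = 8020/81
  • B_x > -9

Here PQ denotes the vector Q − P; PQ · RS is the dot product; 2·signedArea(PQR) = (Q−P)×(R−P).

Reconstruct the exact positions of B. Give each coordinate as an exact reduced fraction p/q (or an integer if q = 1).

B = (-74/9, 8)

1. B_x = -74/9  [BE · CF = 4688/27 ∩ 2·signedArea(BDF) = -73/9]
2. B_y = 8  [BE · CF = 4688/27 ∩ 2·signedArea(BDF) = -73/9]
   → B = (-74/9, 8)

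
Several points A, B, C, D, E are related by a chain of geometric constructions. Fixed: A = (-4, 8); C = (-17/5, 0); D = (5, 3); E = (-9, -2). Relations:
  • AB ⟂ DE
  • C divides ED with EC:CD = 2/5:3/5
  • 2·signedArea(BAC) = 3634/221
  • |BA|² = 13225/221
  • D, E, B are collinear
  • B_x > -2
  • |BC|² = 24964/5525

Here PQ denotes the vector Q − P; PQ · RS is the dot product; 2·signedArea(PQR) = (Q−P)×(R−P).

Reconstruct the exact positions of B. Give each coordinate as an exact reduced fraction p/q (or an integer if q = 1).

1. B_x = -309/221  [D, E, B are collinear ∩ AB ⟂ DE]
2. B_y = 158/221  [D, E, B are collinear ∩ AB ⟂ DE]
   → B = (-309/221, 158/221)

B = (-309/221, 158/221)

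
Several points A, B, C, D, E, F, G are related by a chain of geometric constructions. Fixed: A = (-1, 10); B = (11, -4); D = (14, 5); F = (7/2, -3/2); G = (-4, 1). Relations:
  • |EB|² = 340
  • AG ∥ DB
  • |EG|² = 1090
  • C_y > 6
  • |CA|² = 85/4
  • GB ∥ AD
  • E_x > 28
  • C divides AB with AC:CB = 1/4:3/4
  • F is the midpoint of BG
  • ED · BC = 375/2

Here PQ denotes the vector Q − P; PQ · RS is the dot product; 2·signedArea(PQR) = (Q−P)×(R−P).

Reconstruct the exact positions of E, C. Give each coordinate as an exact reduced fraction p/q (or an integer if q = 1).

C = (2, 13/2)
E = (29, 0)

1. C_x = 2  [C divides AB with AC:CB = 1/4:3/4]
2. C_y = 13/2  [C divides AB with AC:CB = 1/4:3/4]
   → C = (2, 13/2)
3. E_x = 29  [line 9·x + -21/2·y + -261 = 0 ∩ |EB|² = 340]
4. E_y = 0  [line 9·x + -21/2·y + -261 = 0 ∩ |EB|² = 340]
   → E = (29, 0)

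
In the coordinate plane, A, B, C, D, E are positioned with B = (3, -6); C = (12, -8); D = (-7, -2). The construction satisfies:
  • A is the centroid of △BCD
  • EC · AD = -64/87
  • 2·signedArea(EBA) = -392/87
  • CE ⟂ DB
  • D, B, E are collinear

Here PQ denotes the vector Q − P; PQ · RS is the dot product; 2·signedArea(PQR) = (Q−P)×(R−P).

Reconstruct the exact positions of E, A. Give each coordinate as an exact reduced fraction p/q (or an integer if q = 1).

A = (8/3, -16/3)
E = (332/29, -272/29)

1. E_x = 332/29  [D, B, E are collinear ∩ CE ⟂ DB]
2. E_y = -272/29  [D, B, E are collinear ∩ CE ⟂ DB]
   → E = (332/29, -272/29)
3. A_x = 8/3  [A is the centroid of △BCD]
4. A_y = -16/3  [A is the centroid of △BCD]
   → A = (8/3, -16/3)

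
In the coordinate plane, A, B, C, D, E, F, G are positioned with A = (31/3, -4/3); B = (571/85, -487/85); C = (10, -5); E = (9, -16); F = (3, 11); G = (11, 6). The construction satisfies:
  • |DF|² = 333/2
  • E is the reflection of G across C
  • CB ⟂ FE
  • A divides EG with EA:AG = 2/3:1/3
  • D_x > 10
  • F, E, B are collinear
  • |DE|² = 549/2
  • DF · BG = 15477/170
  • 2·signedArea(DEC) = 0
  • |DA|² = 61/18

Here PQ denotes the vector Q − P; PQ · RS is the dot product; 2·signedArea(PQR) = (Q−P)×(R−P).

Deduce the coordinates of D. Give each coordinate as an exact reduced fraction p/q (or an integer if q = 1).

D = (21/2, 1/2)

1. D_x = 21/2  [2·signedArea(DEC) = 0 ∩ DF · BG = 15477/170]
2. D_y = 1/2  [2·signedArea(DEC) = 0 ∩ DF · BG = 15477/170]
   → D = (21/2, 1/2)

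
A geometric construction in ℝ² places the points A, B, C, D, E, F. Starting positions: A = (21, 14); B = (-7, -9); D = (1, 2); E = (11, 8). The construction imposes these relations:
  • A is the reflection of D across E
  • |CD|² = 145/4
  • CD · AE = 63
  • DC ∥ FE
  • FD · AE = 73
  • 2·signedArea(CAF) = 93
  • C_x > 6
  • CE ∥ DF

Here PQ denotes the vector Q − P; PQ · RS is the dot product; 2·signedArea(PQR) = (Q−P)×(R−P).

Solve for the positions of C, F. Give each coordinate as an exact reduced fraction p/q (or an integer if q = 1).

C = (7, 5/2)
F = (5, 15/2)

1. C_x = 7  [line 10·x + 6·y + -85 = 0 ∩ |CD|² = 145/4]
2. C_y = 5/2  [line 10·x + 6·y + -85 = 0 ∩ |CD|² = 145/4]
   → C = (7, 5/2)
3. F_x = 5  [DC ∥ FE ∩ CE ∥ DF]
4. F_y = 15/2  [DC ∥ FE ∩ CE ∥ DF]
   → F = (5, 15/2)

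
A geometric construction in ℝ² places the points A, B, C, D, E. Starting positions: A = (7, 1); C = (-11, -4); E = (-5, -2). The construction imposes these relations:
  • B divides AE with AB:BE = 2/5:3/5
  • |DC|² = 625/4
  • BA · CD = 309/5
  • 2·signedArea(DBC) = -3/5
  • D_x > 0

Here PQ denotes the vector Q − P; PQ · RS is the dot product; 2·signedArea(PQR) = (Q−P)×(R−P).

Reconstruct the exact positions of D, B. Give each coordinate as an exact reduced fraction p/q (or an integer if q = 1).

B = (11/5, -1/5)
D = (1, -1/2)

1. B_x = 11/5  [B divides AE with AB:BE = 2/5:3/5]
2. B_y = -1/5  [B divides AE with AB:BE = 2/5:3/5]
   → B = (11/5, -1/5)
3. D_x = 1  [2·signedArea(DBC) = -3/5 ∩ BA · CD = 309/5]
4. D_y = -1/2  [2·signedArea(DBC) = -3/5 ∩ BA · CD = 309/5]
   → D = (1, -1/2)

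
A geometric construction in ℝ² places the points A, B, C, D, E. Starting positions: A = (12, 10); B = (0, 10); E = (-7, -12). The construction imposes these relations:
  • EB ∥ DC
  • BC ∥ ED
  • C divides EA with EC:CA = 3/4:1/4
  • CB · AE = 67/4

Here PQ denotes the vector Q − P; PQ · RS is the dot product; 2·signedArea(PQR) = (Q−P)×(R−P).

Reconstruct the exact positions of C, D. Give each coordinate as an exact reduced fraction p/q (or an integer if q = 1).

1. C_x = 29/4  [C divides EA with EC:CA = 3/4:1/4]
2. C_y = 9/2  [C divides EA with EC:CA = 3/4:1/4]
   → C = (29/4, 9/2)
3. D_x = 1/4  [EB ∥ DC ∩ BC ∥ ED]
4. D_y = -35/2  [EB ∥ DC ∩ BC ∥ ED]
   → D = (1/4, -35/2)

C = (29/4, 9/2)
D = (1/4, -35/2)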